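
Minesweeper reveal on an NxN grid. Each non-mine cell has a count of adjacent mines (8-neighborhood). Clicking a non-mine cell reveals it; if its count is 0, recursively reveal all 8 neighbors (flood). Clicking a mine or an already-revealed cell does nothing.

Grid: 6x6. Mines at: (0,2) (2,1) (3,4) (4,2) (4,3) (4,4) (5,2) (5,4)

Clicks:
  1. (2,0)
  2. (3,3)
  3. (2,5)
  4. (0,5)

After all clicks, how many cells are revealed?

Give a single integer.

Answer: 11

Derivation:
Click 1 (2,0) count=1: revealed 1 new [(2,0)] -> total=1
Click 2 (3,3) count=4: revealed 1 new [(3,3)] -> total=2
Click 3 (2,5) count=1: revealed 1 new [(2,5)] -> total=3
Click 4 (0,5) count=0: revealed 8 new [(0,3) (0,4) (0,5) (1,3) (1,4) (1,5) (2,3) (2,4)] -> total=11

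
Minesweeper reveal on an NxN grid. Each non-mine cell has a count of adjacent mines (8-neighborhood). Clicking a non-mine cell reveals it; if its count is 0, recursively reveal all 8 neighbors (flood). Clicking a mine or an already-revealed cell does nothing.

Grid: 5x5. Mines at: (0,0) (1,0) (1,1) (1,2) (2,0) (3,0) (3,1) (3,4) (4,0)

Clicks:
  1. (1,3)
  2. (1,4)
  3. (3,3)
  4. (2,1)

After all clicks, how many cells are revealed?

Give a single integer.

Answer: 8

Derivation:
Click 1 (1,3) count=1: revealed 1 new [(1,3)] -> total=1
Click 2 (1,4) count=0: revealed 5 new [(0,3) (0,4) (1,4) (2,3) (2,4)] -> total=6
Click 3 (3,3) count=1: revealed 1 new [(3,3)] -> total=7
Click 4 (2,1) count=6: revealed 1 new [(2,1)] -> total=8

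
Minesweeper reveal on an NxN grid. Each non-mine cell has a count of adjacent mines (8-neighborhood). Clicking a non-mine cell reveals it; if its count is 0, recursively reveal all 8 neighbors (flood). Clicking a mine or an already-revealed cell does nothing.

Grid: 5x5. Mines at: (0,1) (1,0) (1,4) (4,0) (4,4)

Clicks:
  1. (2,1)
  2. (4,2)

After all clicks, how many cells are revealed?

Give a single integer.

Answer: 12

Derivation:
Click 1 (2,1) count=1: revealed 1 new [(2,1)] -> total=1
Click 2 (4,2) count=0: revealed 11 new [(1,1) (1,2) (1,3) (2,2) (2,3) (3,1) (3,2) (3,3) (4,1) (4,2) (4,3)] -> total=12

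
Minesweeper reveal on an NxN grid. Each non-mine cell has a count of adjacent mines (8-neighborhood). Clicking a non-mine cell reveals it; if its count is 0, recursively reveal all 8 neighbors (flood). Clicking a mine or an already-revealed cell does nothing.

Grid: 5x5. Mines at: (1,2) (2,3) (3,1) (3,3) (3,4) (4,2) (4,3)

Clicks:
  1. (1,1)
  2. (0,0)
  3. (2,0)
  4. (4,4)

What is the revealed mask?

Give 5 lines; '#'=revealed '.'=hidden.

Answer: ##...
##...
##...
.....
....#

Derivation:
Click 1 (1,1) count=1: revealed 1 new [(1,1)] -> total=1
Click 2 (0,0) count=0: revealed 5 new [(0,0) (0,1) (1,0) (2,0) (2,1)] -> total=6
Click 3 (2,0) count=1: revealed 0 new [(none)] -> total=6
Click 4 (4,4) count=3: revealed 1 new [(4,4)] -> total=7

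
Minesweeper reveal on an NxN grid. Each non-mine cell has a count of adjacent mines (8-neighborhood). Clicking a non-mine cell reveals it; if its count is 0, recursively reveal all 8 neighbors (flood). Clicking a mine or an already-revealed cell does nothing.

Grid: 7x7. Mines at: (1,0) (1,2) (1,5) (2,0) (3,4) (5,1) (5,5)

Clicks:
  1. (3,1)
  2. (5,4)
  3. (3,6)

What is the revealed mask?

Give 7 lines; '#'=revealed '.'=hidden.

Answer: .......
.......
.....##
.#...##
.....##
....#..
.......

Derivation:
Click 1 (3,1) count=1: revealed 1 new [(3,1)] -> total=1
Click 2 (5,4) count=1: revealed 1 new [(5,4)] -> total=2
Click 3 (3,6) count=0: revealed 6 new [(2,5) (2,6) (3,5) (3,6) (4,5) (4,6)] -> total=8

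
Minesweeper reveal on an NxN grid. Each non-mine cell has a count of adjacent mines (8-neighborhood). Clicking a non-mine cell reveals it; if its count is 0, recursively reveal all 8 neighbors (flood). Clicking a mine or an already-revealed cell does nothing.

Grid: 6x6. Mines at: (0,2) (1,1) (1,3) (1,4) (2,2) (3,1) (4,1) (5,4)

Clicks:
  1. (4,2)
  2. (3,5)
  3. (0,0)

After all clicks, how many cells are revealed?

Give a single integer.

Click 1 (4,2) count=2: revealed 1 new [(4,2)] -> total=1
Click 2 (3,5) count=0: revealed 9 new [(2,3) (2,4) (2,5) (3,3) (3,4) (3,5) (4,3) (4,4) (4,5)] -> total=10
Click 3 (0,0) count=1: revealed 1 new [(0,0)] -> total=11

Answer: 11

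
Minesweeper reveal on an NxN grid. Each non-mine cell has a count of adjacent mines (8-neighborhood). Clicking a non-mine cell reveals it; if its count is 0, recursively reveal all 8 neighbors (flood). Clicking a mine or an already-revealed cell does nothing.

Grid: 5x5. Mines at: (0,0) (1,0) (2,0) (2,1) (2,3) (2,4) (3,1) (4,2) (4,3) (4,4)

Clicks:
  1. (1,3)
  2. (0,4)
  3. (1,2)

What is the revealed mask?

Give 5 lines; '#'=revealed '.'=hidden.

Answer: .####
.####
.....
.....
.....

Derivation:
Click 1 (1,3) count=2: revealed 1 new [(1,3)] -> total=1
Click 2 (0,4) count=0: revealed 7 new [(0,1) (0,2) (0,3) (0,4) (1,1) (1,2) (1,4)] -> total=8
Click 3 (1,2) count=2: revealed 0 new [(none)] -> total=8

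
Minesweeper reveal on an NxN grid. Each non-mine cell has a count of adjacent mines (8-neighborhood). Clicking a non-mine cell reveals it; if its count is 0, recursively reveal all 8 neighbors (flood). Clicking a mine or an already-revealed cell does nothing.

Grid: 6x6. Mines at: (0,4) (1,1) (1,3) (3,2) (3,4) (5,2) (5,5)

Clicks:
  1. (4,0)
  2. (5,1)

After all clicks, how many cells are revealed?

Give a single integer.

Answer: 8

Derivation:
Click 1 (4,0) count=0: revealed 8 new [(2,0) (2,1) (3,0) (3,1) (4,0) (4,1) (5,0) (5,1)] -> total=8
Click 2 (5,1) count=1: revealed 0 new [(none)] -> total=8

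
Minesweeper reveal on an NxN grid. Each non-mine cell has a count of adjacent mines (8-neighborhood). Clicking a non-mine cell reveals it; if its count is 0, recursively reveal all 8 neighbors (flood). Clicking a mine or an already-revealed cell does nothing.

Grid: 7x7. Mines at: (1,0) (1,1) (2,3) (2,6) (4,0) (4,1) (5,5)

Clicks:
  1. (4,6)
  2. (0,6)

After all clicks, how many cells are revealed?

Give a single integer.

Answer: 11

Derivation:
Click 1 (4,6) count=1: revealed 1 new [(4,6)] -> total=1
Click 2 (0,6) count=0: revealed 10 new [(0,2) (0,3) (0,4) (0,5) (0,6) (1,2) (1,3) (1,4) (1,5) (1,6)] -> total=11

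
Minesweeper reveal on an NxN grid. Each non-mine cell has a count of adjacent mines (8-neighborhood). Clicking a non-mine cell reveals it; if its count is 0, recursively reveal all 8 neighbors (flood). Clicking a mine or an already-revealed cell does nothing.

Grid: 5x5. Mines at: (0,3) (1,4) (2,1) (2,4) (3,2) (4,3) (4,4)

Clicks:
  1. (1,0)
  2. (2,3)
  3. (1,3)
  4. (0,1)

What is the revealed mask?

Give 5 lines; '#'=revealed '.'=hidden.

Click 1 (1,0) count=1: revealed 1 new [(1,0)] -> total=1
Click 2 (2,3) count=3: revealed 1 new [(2,3)] -> total=2
Click 3 (1,3) count=3: revealed 1 new [(1,3)] -> total=3
Click 4 (0,1) count=0: revealed 5 new [(0,0) (0,1) (0,2) (1,1) (1,2)] -> total=8

Answer: ###..
####.
...#.
.....
.....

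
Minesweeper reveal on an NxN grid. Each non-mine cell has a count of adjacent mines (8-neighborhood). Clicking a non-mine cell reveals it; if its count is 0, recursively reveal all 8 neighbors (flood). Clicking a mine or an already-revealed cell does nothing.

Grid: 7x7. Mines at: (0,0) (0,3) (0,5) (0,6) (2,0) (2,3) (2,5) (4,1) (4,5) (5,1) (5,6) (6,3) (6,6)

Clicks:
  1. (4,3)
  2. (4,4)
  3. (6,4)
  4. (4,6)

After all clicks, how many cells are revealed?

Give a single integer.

Click 1 (4,3) count=0: revealed 9 new [(3,2) (3,3) (3,4) (4,2) (4,3) (4,4) (5,2) (5,3) (5,4)] -> total=9
Click 2 (4,4) count=1: revealed 0 new [(none)] -> total=9
Click 3 (6,4) count=1: revealed 1 new [(6,4)] -> total=10
Click 4 (4,6) count=2: revealed 1 new [(4,6)] -> total=11

Answer: 11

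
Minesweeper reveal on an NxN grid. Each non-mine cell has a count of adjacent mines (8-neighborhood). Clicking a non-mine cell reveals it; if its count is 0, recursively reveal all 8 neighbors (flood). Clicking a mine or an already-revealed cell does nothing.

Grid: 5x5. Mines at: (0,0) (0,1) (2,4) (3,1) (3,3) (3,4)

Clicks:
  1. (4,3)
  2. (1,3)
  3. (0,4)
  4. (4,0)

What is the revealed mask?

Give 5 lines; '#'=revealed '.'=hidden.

Answer: ..###
..###
.....
.....
#..#.

Derivation:
Click 1 (4,3) count=2: revealed 1 new [(4,3)] -> total=1
Click 2 (1,3) count=1: revealed 1 new [(1,3)] -> total=2
Click 3 (0,4) count=0: revealed 5 new [(0,2) (0,3) (0,4) (1,2) (1,4)] -> total=7
Click 4 (4,0) count=1: revealed 1 new [(4,0)] -> total=8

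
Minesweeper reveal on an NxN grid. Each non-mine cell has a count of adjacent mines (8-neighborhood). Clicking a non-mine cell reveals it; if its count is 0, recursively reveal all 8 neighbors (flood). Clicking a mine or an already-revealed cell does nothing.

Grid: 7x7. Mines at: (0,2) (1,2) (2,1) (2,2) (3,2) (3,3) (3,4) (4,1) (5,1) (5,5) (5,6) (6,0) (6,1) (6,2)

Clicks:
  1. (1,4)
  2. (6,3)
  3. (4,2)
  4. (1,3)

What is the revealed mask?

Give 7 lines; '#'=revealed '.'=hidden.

Click 1 (1,4) count=0: revealed 16 new [(0,3) (0,4) (0,5) (0,6) (1,3) (1,4) (1,5) (1,6) (2,3) (2,4) (2,5) (2,6) (3,5) (3,6) (4,5) (4,6)] -> total=16
Click 2 (6,3) count=1: revealed 1 new [(6,3)] -> total=17
Click 3 (4,2) count=4: revealed 1 new [(4,2)] -> total=18
Click 4 (1,3) count=3: revealed 0 new [(none)] -> total=18

Answer: ...####
...####
...####
.....##
..#..##
.......
...#...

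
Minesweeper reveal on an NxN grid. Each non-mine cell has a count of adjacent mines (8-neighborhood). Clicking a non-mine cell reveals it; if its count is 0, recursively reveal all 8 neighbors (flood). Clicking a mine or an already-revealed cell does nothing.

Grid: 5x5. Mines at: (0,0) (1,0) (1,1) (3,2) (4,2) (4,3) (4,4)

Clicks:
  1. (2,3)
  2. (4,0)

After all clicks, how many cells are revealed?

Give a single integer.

Click 1 (2,3) count=1: revealed 1 new [(2,3)] -> total=1
Click 2 (4,0) count=0: revealed 6 new [(2,0) (2,1) (3,0) (3,1) (4,0) (4,1)] -> total=7

Answer: 7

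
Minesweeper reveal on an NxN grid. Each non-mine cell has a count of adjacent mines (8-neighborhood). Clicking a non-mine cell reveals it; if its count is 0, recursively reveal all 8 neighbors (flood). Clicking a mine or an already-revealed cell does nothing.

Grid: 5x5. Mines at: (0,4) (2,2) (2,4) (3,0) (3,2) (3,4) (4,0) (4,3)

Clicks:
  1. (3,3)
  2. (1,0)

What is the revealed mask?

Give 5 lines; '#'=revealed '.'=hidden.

Answer: ####.
####.
##...
...#.
.....

Derivation:
Click 1 (3,3) count=5: revealed 1 new [(3,3)] -> total=1
Click 2 (1,0) count=0: revealed 10 new [(0,0) (0,1) (0,2) (0,3) (1,0) (1,1) (1,2) (1,3) (2,0) (2,1)] -> total=11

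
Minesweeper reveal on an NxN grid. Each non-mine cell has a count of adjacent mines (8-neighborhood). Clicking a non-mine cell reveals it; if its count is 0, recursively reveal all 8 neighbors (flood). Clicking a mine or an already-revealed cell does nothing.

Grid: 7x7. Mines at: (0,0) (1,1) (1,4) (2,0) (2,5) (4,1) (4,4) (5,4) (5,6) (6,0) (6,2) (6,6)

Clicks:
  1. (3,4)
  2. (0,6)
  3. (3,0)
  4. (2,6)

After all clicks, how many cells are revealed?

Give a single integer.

Click 1 (3,4) count=2: revealed 1 new [(3,4)] -> total=1
Click 2 (0,6) count=0: revealed 4 new [(0,5) (0,6) (1,5) (1,6)] -> total=5
Click 3 (3,0) count=2: revealed 1 new [(3,0)] -> total=6
Click 4 (2,6) count=1: revealed 1 new [(2,6)] -> total=7

Answer: 7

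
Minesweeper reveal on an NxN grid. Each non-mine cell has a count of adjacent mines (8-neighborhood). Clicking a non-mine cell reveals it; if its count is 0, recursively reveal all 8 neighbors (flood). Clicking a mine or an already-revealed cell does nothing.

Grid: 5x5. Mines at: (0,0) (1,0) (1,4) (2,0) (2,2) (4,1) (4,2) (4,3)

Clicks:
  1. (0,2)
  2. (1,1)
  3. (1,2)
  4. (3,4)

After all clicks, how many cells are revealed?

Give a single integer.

Click 1 (0,2) count=0: revealed 6 new [(0,1) (0,2) (0,3) (1,1) (1,2) (1,3)] -> total=6
Click 2 (1,1) count=4: revealed 0 new [(none)] -> total=6
Click 3 (1,2) count=1: revealed 0 new [(none)] -> total=6
Click 4 (3,4) count=1: revealed 1 new [(3,4)] -> total=7

Answer: 7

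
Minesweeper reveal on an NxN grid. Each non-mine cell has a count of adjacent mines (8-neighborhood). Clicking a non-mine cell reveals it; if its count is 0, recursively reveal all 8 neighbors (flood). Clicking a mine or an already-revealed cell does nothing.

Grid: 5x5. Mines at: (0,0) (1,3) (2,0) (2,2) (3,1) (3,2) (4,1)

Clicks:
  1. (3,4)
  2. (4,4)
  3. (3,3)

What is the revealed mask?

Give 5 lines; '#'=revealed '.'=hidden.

Answer: .....
.....
...##
...##
...##

Derivation:
Click 1 (3,4) count=0: revealed 6 new [(2,3) (2,4) (3,3) (3,4) (4,3) (4,4)] -> total=6
Click 2 (4,4) count=0: revealed 0 new [(none)] -> total=6
Click 3 (3,3) count=2: revealed 0 new [(none)] -> total=6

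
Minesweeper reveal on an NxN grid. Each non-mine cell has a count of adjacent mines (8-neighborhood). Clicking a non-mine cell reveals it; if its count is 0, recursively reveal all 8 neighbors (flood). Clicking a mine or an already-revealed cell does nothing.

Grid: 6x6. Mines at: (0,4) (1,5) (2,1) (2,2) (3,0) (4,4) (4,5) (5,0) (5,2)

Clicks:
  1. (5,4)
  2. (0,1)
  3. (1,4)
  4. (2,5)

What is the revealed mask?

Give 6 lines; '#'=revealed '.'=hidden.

Answer: ####..
#####.
.....#
......
......
....#.

Derivation:
Click 1 (5,4) count=2: revealed 1 new [(5,4)] -> total=1
Click 2 (0,1) count=0: revealed 8 new [(0,0) (0,1) (0,2) (0,3) (1,0) (1,1) (1,2) (1,3)] -> total=9
Click 3 (1,4) count=2: revealed 1 new [(1,4)] -> total=10
Click 4 (2,5) count=1: revealed 1 new [(2,5)] -> total=11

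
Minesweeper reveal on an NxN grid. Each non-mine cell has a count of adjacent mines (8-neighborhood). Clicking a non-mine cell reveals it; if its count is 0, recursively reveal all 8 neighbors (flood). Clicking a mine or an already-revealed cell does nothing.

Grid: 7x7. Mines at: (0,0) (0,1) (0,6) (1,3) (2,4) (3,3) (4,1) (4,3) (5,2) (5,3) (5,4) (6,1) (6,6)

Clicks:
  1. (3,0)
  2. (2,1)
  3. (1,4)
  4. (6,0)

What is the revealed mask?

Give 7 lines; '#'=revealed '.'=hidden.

Click 1 (3,0) count=1: revealed 1 new [(3,0)] -> total=1
Click 2 (2,1) count=0: revealed 8 new [(1,0) (1,1) (1,2) (2,0) (2,1) (2,2) (3,1) (3,2)] -> total=9
Click 3 (1,4) count=2: revealed 1 new [(1,4)] -> total=10
Click 4 (6,0) count=1: revealed 1 new [(6,0)] -> total=11

Answer: .......
###.#..
###....
###....
.......
.......
#......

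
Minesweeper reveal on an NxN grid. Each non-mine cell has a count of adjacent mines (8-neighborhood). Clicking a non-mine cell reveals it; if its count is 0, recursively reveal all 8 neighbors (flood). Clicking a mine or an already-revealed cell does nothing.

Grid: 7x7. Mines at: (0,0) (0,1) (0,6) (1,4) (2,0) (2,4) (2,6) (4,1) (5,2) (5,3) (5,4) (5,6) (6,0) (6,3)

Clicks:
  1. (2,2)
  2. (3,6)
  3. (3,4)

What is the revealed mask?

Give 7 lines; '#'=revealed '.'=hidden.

Answer: .......
.###...
.###...
.####.#
.......
.......
.......

Derivation:
Click 1 (2,2) count=0: revealed 9 new [(1,1) (1,2) (1,3) (2,1) (2,2) (2,3) (3,1) (3,2) (3,3)] -> total=9
Click 2 (3,6) count=1: revealed 1 new [(3,6)] -> total=10
Click 3 (3,4) count=1: revealed 1 new [(3,4)] -> total=11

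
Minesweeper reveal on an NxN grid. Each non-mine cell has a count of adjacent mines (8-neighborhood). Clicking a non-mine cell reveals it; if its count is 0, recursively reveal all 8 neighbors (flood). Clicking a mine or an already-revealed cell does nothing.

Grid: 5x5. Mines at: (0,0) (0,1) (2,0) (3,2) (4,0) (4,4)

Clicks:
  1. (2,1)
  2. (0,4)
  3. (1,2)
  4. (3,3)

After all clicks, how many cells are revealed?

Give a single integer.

Answer: 12

Derivation:
Click 1 (2,1) count=2: revealed 1 new [(2,1)] -> total=1
Click 2 (0,4) count=0: revealed 11 new [(0,2) (0,3) (0,4) (1,2) (1,3) (1,4) (2,2) (2,3) (2,4) (3,3) (3,4)] -> total=12
Click 3 (1,2) count=1: revealed 0 new [(none)] -> total=12
Click 4 (3,3) count=2: revealed 0 new [(none)] -> total=12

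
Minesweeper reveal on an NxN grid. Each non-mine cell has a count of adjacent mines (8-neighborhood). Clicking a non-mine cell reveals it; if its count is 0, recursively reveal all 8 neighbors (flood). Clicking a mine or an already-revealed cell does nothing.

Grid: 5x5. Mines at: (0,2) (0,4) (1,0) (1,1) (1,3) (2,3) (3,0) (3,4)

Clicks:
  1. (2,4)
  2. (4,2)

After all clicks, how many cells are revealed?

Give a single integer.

Click 1 (2,4) count=3: revealed 1 new [(2,4)] -> total=1
Click 2 (4,2) count=0: revealed 6 new [(3,1) (3,2) (3,3) (4,1) (4,2) (4,3)] -> total=7

Answer: 7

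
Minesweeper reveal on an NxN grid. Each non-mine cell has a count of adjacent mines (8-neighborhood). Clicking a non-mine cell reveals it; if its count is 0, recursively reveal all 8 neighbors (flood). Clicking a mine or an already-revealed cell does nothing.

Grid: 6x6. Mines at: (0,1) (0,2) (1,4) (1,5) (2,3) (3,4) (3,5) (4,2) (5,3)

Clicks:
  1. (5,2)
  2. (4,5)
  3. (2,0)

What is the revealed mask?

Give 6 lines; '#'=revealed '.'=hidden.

Answer: ......
###...
###...
###...
##...#
###...

Derivation:
Click 1 (5,2) count=2: revealed 1 new [(5,2)] -> total=1
Click 2 (4,5) count=2: revealed 1 new [(4,5)] -> total=2
Click 3 (2,0) count=0: revealed 13 new [(1,0) (1,1) (1,2) (2,0) (2,1) (2,2) (3,0) (3,1) (3,2) (4,0) (4,1) (5,0) (5,1)] -> total=15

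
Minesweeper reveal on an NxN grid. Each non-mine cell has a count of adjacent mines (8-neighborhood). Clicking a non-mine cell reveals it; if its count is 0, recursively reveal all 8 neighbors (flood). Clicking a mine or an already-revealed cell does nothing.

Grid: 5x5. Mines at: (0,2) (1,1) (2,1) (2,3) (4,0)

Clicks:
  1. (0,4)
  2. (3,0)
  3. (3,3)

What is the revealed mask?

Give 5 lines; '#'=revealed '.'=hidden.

Click 1 (0,4) count=0: revealed 4 new [(0,3) (0,4) (1,3) (1,4)] -> total=4
Click 2 (3,0) count=2: revealed 1 new [(3,0)] -> total=5
Click 3 (3,3) count=1: revealed 1 new [(3,3)] -> total=6

Answer: ...##
...##
.....
#..#.
.....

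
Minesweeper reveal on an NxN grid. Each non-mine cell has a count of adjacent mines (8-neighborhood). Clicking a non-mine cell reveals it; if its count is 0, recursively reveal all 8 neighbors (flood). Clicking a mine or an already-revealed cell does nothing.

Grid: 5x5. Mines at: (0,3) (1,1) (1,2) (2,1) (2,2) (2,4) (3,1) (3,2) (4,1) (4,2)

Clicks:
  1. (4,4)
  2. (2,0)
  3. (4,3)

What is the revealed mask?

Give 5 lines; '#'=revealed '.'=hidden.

Click 1 (4,4) count=0: revealed 4 new [(3,3) (3,4) (4,3) (4,4)] -> total=4
Click 2 (2,0) count=3: revealed 1 new [(2,0)] -> total=5
Click 3 (4,3) count=2: revealed 0 new [(none)] -> total=5

Answer: .....
.....
#....
...##
...##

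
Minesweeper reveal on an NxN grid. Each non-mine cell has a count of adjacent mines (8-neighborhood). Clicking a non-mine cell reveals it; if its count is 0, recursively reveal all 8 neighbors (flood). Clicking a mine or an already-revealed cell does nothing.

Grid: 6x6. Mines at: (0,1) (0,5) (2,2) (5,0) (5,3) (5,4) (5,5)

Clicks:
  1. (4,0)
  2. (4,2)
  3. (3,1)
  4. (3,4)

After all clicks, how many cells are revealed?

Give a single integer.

Answer: 15

Derivation:
Click 1 (4,0) count=1: revealed 1 new [(4,0)] -> total=1
Click 2 (4,2) count=1: revealed 1 new [(4,2)] -> total=2
Click 3 (3,1) count=1: revealed 1 new [(3,1)] -> total=3
Click 4 (3,4) count=0: revealed 12 new [(1,3) (1,4) (1,5) (2,3) (2,4) (2,5) (3,3) (3,4) (3,5) (4,3) (4,4) (4,5)] -> total=15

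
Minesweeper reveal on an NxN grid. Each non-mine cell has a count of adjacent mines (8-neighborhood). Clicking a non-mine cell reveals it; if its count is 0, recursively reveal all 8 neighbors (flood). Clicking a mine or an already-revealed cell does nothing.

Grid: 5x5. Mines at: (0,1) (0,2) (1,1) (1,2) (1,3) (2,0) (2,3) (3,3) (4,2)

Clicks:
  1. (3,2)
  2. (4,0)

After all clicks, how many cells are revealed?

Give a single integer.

Click 1 (3,2) count=3: revealed 1 new [(3,2)] -> total=1
Click 2 (4,0) count=0: revealed 4 new [(3,0) (3,1) (4,0) (4,1)] -> total=5

Answer: 5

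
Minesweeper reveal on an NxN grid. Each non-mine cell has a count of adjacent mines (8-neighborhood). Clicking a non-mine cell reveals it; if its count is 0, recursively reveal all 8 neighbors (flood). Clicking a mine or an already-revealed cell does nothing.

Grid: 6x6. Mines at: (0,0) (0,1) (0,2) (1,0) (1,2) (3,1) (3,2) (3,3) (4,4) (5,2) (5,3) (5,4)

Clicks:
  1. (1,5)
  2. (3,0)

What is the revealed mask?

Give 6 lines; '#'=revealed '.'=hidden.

Click 1 (1,5) count=0: revealed 11 new [(0,3) (0,4) (0,5) (1,3) (1,4) (1,5) (2,3) (2,4) (2,5) (3,4) (3,5)] -> total=11
Click 2 (3,0) count=1: revealed 1 new [(3,0)] -> total=12

Answer: ...###
...###
...###
#...##
......
......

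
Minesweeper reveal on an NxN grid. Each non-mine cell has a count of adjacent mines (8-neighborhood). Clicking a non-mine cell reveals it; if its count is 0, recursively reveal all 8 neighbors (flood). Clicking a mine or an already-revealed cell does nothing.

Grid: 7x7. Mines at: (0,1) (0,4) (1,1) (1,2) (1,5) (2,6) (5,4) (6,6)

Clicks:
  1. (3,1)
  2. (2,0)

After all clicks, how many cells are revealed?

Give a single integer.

Click 1 (3,1) count=0: revealed 26 new [(2,0) (2,1) (2,2) (2,3) (2,4) (2,5) (3,0) (3,1) (3,2) (3,3) (3,4) (3,5) (4,0) (4,1) (4,2) (4,3) (4,4) (4,5) (5,0) (5,1) (5,2) (5,3) (6,0) (6,1) (6,2) (6,3)] -> total=26
Click 2 (2,0) count=1: revealed 0 new [(none)] -> total=26

Answer: 26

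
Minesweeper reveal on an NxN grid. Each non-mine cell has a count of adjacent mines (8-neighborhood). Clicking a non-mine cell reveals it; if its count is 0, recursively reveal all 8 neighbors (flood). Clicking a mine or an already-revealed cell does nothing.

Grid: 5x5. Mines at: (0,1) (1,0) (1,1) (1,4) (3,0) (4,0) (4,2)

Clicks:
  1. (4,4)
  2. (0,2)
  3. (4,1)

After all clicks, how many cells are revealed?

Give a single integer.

Click 1 (4,4) count=0: revealed 6 new [(2,3) (2,4) (3,3) (3,4) (4,3) (4,4)] -> total=6
Click 2 (0,2) count=2: revealed 1 new [(0,2)] -> total=7
Click 3 (4,1) count=3: revealed 1 new [(4,1)] -> total=8

Answer: 8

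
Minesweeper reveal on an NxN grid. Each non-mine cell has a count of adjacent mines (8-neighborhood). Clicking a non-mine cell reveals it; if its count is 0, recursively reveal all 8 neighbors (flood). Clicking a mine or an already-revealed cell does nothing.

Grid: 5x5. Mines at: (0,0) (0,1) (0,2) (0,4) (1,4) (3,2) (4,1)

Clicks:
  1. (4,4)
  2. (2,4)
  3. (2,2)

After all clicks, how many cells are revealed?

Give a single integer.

Answer: 7

Derivation:
Click 1 (4,4) count=0: revealed 6 new [(2,3) (2,4) (3,3) (3,4) (4,3) (4,4)] -> total=6
Click 2 (2,4) count=1: revealed 0 new [(none)] -> total=6
Click 3 (2,2) count=1: revealed 1 new [(2,2)] -> total=7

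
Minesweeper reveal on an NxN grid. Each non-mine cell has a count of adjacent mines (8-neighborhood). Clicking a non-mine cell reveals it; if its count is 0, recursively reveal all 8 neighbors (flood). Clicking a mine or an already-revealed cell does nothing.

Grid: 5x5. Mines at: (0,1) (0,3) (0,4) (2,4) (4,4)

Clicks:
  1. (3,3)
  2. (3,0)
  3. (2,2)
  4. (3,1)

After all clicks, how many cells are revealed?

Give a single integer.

Answer: 16

Derivation:
Click 1 (3,3) count=2: revealed 1 new [(3,3)] -> total=1
Click 2 (3,0) count=0: revealed 15 new [(1,0) (1,1) (1,2) (1,3) (2,0) (2,1) (2,2) (2,3) (3,0) (3,1) (3,2) (4,0) (4,1) (4,2) (4,3)] -> total=16
Click 3 (2,2) count=0: revealed 0 new [(none)] -> total=16
Click 4 (3,1) count=0: revealed 0 new [(none)] -> total=16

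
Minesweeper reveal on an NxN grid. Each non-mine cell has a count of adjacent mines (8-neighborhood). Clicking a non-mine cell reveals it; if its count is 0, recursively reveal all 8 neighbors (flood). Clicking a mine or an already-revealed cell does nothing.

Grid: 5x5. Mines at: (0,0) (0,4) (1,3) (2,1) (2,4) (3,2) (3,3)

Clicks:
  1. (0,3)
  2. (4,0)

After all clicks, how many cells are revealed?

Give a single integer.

Answer: 5

Derivation:
Click 1 (0,3) count=2: revealed 1 new [(0,3)] -> total=1
Click 2 (4,0) count=0: revealed 4 new [(3,0) (3,1) (4,0) (4,1)] -> total=5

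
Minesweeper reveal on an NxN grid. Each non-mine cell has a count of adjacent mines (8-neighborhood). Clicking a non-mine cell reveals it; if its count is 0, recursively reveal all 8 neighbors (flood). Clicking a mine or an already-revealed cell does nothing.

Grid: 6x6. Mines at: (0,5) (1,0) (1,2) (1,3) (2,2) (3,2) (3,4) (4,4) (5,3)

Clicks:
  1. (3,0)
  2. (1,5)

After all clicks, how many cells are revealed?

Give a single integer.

Answer: 11

Derivation:
Click 1 (3,0) count=0: revealed 10 new [(2,0) (2,1) (3,0) (3,1) (4,0) (4,1) (4,2) (5,0) (5,1) (5,2)] -> total=10
Click 2 (1,5) count=1: revealed 1 new [(1,5)] -> total=11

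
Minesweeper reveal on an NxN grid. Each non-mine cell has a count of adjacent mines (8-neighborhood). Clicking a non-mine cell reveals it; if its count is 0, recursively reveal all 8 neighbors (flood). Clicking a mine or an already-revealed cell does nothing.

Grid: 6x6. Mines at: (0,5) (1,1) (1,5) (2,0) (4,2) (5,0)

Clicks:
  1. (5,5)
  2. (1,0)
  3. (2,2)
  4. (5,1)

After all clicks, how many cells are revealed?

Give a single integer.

Click 1 (5,5) count=0: revealed 20 new [(0,2) (0,3) (0,4) (1,2) (1,3) (1,4) (2,2) (2,3) (2,4) (2,5) (3,2) (3,3) (3,4) (3,5) (4,3) (4,4) (4,5) (5,3) (5,4) (5,5)] -> total=20
Click 2 (1,0) count=2: revealed 1 new [(1,0)] -> total=21
Click 3 (2,2) count=1: revealed 0 new [(none)] -> total=21
Click 4 (5,1) count=2: revealed 1 new [(5,1)] -> total=22

Answer: 22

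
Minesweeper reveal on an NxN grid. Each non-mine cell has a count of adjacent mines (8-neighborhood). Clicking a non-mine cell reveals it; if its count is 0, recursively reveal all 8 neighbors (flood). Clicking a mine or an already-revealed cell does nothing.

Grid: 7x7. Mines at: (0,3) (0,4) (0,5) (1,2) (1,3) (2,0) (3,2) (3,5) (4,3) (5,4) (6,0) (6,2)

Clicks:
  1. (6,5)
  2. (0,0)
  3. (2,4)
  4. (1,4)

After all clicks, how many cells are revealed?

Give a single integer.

Answer: 7

Derivation:
Click 1 (6,5) count=1: revealed 1 new [(6,5)] -> total=1
Click 2 (0,0) count=0: revealed 4 new [(0,0) (0,1) (1,0) (1,1)] -> total=5
Click 3 (2,4) count=2: revealed 1 new [(2,4)] -> total=6
Click 4 (1,4) count=4: revealed 1 new [(1,4)] -> total=7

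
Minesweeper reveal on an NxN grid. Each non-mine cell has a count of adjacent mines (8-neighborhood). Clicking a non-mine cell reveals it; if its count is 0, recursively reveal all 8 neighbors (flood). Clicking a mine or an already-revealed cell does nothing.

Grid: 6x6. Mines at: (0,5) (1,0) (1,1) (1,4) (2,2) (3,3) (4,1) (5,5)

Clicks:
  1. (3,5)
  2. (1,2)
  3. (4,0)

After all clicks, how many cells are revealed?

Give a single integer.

Answer: 8

Derivation:
Click 1 (3,5) count=0: revealed 6 new [(2,4) (2,5) (3,4) (3,5) (4,4) (4,5)] -> total=6
Click 2 (1,2) count=2: revealed 1 new [(1,2)] -> total=7
Click 3 (4,0) count=1: revealed 1 new [(4,0)] -> total=8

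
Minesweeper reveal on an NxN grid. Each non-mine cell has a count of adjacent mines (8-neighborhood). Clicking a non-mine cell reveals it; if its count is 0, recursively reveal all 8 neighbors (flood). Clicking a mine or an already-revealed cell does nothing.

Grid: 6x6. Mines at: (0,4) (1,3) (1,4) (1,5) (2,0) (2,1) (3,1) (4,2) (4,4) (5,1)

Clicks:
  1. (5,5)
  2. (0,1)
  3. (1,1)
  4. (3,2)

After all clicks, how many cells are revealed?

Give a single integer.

Click 1 (5,5) count=1: revealed 1 new [(5,5)] -> total=1
Click 2 (0,1) count=0: revealed 6 new [(0,0) (0,1) (0,2) (1,0) (1,1) (1,2)] -> total=7
Click 3 (1,1) count=2: revealed 0 new [(none)] -> total=7
Click 4 (3,2) count=3: revealed 1 new [(3,2)] -> total=8

Answer: 8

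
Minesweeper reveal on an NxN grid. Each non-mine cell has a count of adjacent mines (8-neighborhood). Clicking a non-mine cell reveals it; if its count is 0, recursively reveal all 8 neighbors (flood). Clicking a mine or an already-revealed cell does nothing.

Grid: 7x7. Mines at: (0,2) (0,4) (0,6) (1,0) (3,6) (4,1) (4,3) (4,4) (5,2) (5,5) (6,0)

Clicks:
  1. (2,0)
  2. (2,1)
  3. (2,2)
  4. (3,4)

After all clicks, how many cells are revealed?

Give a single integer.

Click 1 (2,0) count=1: revealed 1 new [(2,0)] -> total=1
Click 2 (2,1) count=1: revealed 1 new [(2,1)] -> total=2
Click 3 (2,2) count=0: revealed 14 new [(1,1) (1,2) (1,3) (1,4) (1,5) (2,2) (2,3) (2,4) (2,5) (3,1) (3,2) (3,3) (3,4) (3,5)] -> total=16
Click 4 (3,4) count=2: revealed 0 new [(none)] -> total=16

Answer: 16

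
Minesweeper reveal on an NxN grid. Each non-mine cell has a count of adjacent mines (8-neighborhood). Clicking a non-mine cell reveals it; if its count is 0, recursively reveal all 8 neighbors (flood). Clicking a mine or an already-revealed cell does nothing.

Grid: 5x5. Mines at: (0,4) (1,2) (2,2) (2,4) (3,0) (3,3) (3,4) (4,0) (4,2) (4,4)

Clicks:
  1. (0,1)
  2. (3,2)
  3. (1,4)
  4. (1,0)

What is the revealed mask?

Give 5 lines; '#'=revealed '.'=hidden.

Answer: ##...
##..#
##...
..#..
.....

Derivation:
Click 1 (0,1) count=1: revealed 1 new [(0,1)] -> total=1
Click 2 (3,2) count=3: revealed 1 new [(3,2)] -> total=2
Click 3 (1,4) count=2: revealed 1 new [(1,4)] -> total=3
Click 4 (1,0) count=0: revealed 5 new [(0,0) (1,0) (1,1) (2,0) (2,1)] -> total=8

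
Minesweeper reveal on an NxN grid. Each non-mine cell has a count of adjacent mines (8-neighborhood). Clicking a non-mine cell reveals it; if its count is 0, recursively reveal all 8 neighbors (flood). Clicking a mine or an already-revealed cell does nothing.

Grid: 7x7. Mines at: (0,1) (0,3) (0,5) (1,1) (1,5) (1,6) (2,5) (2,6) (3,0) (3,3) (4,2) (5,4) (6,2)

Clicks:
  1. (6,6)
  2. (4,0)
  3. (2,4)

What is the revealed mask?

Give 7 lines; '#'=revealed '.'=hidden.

Click 1 (6,6) count=0: revealed 8 new [(3,5) (3,6) (4,5) (4,6) (5,5) (5,6) (6,5) (6,6)] -> total=8
Click 2 (4,0) count=1: revealed 1 new [(4,0)] -> total=9
Click 3 (2,4) count=3: revealed 1 new [(2,4)] -> total=10

Answer: .......
.......
....#..
.....##
#....##
.....##
.....##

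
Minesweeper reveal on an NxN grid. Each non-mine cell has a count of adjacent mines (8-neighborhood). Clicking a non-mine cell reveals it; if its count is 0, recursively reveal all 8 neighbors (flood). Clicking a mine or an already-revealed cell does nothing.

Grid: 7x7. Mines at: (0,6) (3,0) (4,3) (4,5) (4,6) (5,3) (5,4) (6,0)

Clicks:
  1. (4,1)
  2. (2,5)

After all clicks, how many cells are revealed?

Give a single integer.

Click 1 (4,1) count=1: revealed 1 new [(4,1)] -> total=1
Click 2 (2,5) count=0: revealed 26 new [(0,0) (0,1) (0,2) (0,3) (0,4) (0,5) (1,0) (1,1) (1,2) (1,3) (1,4) (1,5) (1,6) (2,0) (2,1) (2,2) (2,3) (2,4) (2,5) (2,6) (3,1) (3,2) (3,3) (3,4) (3,5) (3,6)] -> total=27

Answer: 27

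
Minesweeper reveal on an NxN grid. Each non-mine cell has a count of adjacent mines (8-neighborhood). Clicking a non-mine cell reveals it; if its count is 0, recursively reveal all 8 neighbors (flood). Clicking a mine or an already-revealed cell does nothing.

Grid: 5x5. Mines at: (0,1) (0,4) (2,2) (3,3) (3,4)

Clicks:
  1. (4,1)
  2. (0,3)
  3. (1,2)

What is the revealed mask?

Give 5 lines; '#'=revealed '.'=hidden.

Answer: ...#.
###..
##...
###..
###..

Derivation:
Click 1 (4,1) count=0: revealed 10 new [(1,0) (1,1) (2,0) (2,1) (3,0) (3,1) (3,2) (4,0) (4,1) (4,2)] -> total=10
Click 2 (0,3) count=1: revealed 1 new [(0,3)] -> total=11
Click 3 (1,2) count=2: revealed 1 new [(1,2)] -> total=12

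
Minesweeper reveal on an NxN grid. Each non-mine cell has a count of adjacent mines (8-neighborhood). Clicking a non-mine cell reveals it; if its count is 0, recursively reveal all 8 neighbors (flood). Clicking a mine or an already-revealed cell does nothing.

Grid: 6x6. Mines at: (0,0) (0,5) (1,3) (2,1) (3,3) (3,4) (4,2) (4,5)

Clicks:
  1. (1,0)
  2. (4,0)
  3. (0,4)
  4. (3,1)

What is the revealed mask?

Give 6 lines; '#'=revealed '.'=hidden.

Click 1 (1,0) count=2: revealed 1 new [(1,0)] -> total=1
Click 2 (4,0) count=0: revealed 6 new [(3,0) (3,1) (4,0) (4,1) (5,0) (5,1)] -> total=7
Click 3 (0,4) count=2: revealed 1 new [(0,4)] -> total=8
Click 4 (3,1) count=2: revealed 0 new [(none)] -> total=8

Answer: ....#.
#.....
......
##....
##....
##....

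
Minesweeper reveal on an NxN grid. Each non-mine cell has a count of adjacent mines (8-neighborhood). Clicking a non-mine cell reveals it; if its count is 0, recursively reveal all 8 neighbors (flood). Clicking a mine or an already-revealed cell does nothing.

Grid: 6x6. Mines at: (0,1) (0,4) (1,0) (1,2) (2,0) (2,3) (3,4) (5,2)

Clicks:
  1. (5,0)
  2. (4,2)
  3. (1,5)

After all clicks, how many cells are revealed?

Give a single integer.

Answer: 8

Derivation:
Click 1 (5,0) count=0: revealed 6 new [(3,0) (3,1) (4,0) (4,1) (5,0) (5,1)] -> total=6
Click 2 (4,2) count=1: revealed 1 new [(4,2)] -> total=7
Click 3 (1,5) count=1: revealed 1 new [(1,5)] -> total=8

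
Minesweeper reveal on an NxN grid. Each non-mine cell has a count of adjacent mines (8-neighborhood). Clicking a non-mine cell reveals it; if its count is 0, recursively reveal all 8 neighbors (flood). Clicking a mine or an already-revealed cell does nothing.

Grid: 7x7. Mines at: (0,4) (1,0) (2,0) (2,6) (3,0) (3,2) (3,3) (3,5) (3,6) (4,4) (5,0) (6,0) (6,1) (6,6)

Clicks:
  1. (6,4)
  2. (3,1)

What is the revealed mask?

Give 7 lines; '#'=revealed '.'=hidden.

Answer: .......
.......
.......
.#.....
.......
..####.
..####.

Derivation:
Click 1 (6,4) count=0: revealed 8 new [(5,2) (5,3) (5,4) (5,5) (6,2) (6,3) (6,4) (6,5)] -> total=8
Click 2 (3,1) count=3: revealed 1 new [(3,1)] -> total=9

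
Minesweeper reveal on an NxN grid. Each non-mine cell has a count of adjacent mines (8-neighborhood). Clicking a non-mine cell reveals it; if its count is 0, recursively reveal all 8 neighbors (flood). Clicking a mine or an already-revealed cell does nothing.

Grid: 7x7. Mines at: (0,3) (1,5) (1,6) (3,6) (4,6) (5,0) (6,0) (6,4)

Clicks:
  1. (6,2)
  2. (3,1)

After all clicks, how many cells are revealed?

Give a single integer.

Click 1 (6,2) count=0: revealed 34 new [(0,0) (0,1) (0,2) (1,0) (1,1) (1,2) (1,3) (1,4) (2,0) (2,1) (2,2) (2,3) (2,4) (2,5) (3,0) (3,1) (3,2) (3,3) (3,4) (3,5) (4,0) (4,1) (4,2) (4,3) (4,4) (4,5) (5,1) (5,2) (5,3) (5,4) (5,5) (6,1) (6,2) (6,3)] -> total=34
Click 2 (3,1) count=0: revealed 0 new [(none)] -> total=34

Answer: 34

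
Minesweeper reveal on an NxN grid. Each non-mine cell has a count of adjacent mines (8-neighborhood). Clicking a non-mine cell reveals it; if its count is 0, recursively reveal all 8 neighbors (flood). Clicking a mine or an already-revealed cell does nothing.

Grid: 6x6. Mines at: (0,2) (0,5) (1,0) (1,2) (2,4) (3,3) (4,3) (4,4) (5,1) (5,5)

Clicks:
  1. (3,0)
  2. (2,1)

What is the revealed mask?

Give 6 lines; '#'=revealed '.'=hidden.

Click 1 (3,0) count=0: revealed 9 new [(2,0) (2,1) (2,2) (3,0) (3,1) (3,2) (4,0) (4,1) (4,2)] -> total=9
Click 2 (2,1) count=2: revealed 0 new [(none)] -> total=9

Answer: ......
......
###...
###...
###...
......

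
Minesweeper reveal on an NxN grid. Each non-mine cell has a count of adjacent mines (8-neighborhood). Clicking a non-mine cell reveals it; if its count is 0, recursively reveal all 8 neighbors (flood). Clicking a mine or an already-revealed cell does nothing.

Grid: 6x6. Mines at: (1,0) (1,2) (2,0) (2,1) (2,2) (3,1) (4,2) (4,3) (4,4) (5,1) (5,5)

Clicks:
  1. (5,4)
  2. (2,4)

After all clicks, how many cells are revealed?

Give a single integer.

Answer: 13

Derivation:
Click 1 (5,4) count=3: revealed 1 new [(5,4)] -> total=1
Click 2 (2,4) count=0: revealed 12 new [(0,3) (0,4) (0,5) (1,3) (1,4) (1,5) (2,3) (2,4) (2,5) (3,3) (3,4) (3,5)] -> total=13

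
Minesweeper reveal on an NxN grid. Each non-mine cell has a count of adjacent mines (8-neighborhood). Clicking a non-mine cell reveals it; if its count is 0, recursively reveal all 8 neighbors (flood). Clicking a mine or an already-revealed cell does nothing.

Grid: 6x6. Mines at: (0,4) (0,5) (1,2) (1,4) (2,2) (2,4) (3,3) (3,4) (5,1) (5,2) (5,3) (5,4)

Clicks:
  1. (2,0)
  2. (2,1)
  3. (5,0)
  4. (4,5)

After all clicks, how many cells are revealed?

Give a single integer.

Answer: 12

Derivation:
Click 1 (2,0) count=0: revealed 10 new [(0,0) (0,1) (1,0) (1,1) (2,0) (2,1) (3,0) (3,1) (4,0) (4,1)] -> total=10
Click 2 (2,1) count=2: revealed 0 new [(none)] -> total=10
Click 3 (5,0) count=1: revealed 1 new [(5,0)] -> total=11
Click 4 (4,5) count=2: revealed 1 new [(4,5)] -> total=12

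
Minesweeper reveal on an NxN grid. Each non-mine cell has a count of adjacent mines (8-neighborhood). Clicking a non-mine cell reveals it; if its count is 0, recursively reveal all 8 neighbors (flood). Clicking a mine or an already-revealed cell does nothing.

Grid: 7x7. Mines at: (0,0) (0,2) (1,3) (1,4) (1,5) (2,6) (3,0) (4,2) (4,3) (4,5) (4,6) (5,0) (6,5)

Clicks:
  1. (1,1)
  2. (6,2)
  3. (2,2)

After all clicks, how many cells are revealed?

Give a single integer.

Click 1 (1,1) count=2: revealed 1 new [(1,1)] -> total=1
Click 2 (6,2) count=0: revealed 8 new [(5,1) (5,2) (5,3) (5,4) (6,1) (6,2) (6,3) (6,4)] -> total=9
Click 3 (2,2) count=1: revealed 1 new [(2,2)] -> total=10

Answer: 10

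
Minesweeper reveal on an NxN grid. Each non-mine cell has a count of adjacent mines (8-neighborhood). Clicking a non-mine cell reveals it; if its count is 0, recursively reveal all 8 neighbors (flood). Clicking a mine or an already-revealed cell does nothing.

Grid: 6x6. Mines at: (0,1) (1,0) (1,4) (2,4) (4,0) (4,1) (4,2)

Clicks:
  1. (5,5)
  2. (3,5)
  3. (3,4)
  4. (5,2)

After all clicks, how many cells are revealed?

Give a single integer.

Answer: 10

Derivation:
Click 1 (5,5) count=0: revealed 9 new [(3,3) (3,4) (3,5) (4,3) (4,4) (4,5) (5,3) (5,4) (5,5)] -> total=9
Click 2 (3,5) count=1: revealed 0 new [(none)] -> total=9
Click 3 (3,4) count=1: revealed 0 new [(none)] -> total=9
Click 4 (5,2) count=2: revealed 1 new [(5,2)] -> total=10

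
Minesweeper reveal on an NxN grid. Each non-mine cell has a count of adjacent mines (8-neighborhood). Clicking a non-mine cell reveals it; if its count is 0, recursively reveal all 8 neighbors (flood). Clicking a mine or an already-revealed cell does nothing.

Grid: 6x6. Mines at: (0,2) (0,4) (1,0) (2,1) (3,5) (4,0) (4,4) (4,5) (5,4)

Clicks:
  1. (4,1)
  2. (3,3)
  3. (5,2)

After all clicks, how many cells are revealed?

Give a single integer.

Answer: 9

Derivation:
Click 1 (4,1) count=1: revealed 1 new [(4,1)] -> total=1
Click 2 (3,3) count=1: revealed 1 new [(3,3)] -> total=2
Click 3 (5,2) count=0: revealed 7 new [(3,1) (3,2) (4,2) (4,3) (5,1) (5,2) (5,3)] -> total=9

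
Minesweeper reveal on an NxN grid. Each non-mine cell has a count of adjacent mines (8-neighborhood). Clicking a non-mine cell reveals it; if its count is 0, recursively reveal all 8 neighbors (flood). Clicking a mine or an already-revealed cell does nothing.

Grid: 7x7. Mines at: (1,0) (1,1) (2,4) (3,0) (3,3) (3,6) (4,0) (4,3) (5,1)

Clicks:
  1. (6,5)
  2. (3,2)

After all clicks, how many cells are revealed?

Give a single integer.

Click 1 (6,5) count=0: revealed 13 new [(4,4) (4,5) (4,6) (5,2) (5,3) (5,4) (5,5) (5,6) (6,2) (6,3) (6,4) (6,5) (6,6)] -> total=13
Click 2 (3,2) count=2: revealed 1 new [(3,2)] -> total=14

Answer: 14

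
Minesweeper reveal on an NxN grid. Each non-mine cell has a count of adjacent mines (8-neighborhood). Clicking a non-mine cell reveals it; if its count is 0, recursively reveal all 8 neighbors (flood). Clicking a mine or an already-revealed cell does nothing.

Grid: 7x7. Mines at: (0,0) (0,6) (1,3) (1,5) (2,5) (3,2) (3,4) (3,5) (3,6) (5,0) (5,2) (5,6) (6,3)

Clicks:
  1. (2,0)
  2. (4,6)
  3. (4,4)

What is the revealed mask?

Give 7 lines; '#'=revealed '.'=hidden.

Click 1 (2,0) count=0: revealed 8 new [(1,0) (1,1) (2,0) (2,1) (3,0) (3,1) (4,0) (4,1)] -> total=8
Click 2 (4,6) count=3: revealed 1 new [(4,6)] -> total=9
Click 3 (4,4) count=2: revealed 1 new [(4,4)] -> total=10

Answer: .......
##.....
##.....
##.....
##..#.#
.......
.......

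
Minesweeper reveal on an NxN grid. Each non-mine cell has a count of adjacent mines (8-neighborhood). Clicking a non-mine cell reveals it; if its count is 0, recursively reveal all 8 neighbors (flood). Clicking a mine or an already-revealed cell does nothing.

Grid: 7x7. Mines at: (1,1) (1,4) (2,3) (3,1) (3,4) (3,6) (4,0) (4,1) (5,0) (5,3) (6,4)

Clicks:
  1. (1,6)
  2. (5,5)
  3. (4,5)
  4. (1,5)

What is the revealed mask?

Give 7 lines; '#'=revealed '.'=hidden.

Answer: .....##
.....##
.....##
.......
.....#.
.....#.
.......

Derivation:
Click 1 (1,6) count=0: revealed 6 new [(0,5) (0,6) (1,5) (1,6) (2,5) (2,6)] -> total=6
Click 2 (5,5) count=1: revealed 1 new [(5,5)] -> total=7
Click 3 (4,5) count=2: revealed 1 new [(4,5)] -> total=8
Click 4 (1,5) count=1: revealed 0 new [(none)] -> total=8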